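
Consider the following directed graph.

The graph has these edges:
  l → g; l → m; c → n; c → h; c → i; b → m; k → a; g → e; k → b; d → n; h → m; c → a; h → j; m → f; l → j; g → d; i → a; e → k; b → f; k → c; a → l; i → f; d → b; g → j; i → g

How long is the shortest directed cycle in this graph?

5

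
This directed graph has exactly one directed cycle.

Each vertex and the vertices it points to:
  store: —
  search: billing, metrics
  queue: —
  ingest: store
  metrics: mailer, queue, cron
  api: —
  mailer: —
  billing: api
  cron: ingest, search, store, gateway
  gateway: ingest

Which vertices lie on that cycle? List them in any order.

DFS with gray/black marking from cron:
cron gray
  ingest gray
    store gray
    store black
  ingest black
  search gray
    billing gray
      api gray
      api black
    billing black
    metrics gray
      mailer gray
      mailer black
      queue gray
      queue black
      metrics→cron: cron is gray → back edge
Back edge closes the cycle cron → search → metrics → cron; its vertices are {cron, search, metrics}.

cron, search, metrics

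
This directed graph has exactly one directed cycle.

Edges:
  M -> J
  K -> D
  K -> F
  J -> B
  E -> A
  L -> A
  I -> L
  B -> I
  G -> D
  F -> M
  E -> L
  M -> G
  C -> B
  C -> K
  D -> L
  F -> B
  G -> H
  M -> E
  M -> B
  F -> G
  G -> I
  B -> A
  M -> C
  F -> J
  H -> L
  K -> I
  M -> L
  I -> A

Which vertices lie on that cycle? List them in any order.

C, F, K, M

DFS with gray/black marking from K:
K gray
  F gray
    M gray
      E gray
        A gray
        A black
        L gray
          L→A: A black — skip
        L black
      E black
      J gray
        B gray
          I gray
            I→A: A black — skip
            I→L: L black — skip
          I black
          B→A: A black — skip
        B black
      J black
      M→B: B black — skip
      M→L: L black — skip
      C gray
        C→B: B black — skip
        C→K: K is gray → back edge
Back edge closes the cycle K → F → M → C → K; its vertices are {C, F, K, M}.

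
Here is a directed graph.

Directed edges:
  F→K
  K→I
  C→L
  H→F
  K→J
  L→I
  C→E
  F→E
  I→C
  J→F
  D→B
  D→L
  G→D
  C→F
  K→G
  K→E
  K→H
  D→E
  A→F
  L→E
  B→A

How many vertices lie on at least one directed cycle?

11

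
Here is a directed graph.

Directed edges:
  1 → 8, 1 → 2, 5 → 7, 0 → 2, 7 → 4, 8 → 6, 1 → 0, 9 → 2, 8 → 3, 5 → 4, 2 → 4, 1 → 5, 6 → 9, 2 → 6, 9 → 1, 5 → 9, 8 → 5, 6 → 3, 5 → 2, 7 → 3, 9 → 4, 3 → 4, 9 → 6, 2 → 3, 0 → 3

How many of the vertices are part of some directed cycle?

7

A vertex is on a directed cycle iff it belongs to a strongly connected component of size ≥ 2 (or has a self-loop).
The vertices on cycles are {0, 1, 2, 5, 6, 8, 9} — 7 in total.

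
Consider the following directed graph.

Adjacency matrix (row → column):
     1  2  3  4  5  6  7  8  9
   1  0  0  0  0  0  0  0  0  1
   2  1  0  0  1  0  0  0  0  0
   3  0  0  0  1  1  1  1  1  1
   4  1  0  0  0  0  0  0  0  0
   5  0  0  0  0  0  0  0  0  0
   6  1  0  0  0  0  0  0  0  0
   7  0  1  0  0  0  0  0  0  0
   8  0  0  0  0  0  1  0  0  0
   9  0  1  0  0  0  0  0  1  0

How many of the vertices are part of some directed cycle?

6

A vertex is on a directed cycle iff it belongs to a strongly connected component of size ≥ 2 (or has a self-loop).
The vertices on cycles are {1, 2, 4, 6, 8, 9} — 6 in total.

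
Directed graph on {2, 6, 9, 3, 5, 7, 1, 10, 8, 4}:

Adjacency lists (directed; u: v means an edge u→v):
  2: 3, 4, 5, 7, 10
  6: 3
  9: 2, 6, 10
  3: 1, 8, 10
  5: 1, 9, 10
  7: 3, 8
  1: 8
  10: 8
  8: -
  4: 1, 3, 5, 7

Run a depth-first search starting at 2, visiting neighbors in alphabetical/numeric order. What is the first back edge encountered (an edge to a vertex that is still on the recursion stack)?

DFS from 2 (visiting neighbors in alphabetical/numeric order); mark gray on enter, black on exit:
2 gray
  3 gray
    1 gray
      8 gray
      8 black
    1 black
    3→8: 8 black — skip
    10 gray
      10→8: 8 black — skip
    10 black
  3 black
  4 gray
    4→1: 1 black — skip
    4→3: 3 black — skip
    5 gray
      5→1: 1 black — skip
      9 gray
        9→2: 2 is gray → back edge
First back edge: 9 → 2.

9->2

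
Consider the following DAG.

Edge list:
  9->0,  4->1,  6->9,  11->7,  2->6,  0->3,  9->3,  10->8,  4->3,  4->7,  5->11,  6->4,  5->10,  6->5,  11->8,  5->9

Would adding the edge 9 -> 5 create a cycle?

Adding 9→5 creates a cycle iff 5 can already reach 9.
Path from 5: 5 → 9.
So 5 → … → 9 → 5 is a cycle.

Yes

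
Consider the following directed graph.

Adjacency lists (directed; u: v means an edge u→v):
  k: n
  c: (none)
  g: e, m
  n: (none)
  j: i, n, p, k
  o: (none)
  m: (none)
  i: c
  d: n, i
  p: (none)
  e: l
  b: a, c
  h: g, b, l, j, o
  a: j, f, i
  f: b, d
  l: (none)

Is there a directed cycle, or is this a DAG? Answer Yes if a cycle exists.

Yes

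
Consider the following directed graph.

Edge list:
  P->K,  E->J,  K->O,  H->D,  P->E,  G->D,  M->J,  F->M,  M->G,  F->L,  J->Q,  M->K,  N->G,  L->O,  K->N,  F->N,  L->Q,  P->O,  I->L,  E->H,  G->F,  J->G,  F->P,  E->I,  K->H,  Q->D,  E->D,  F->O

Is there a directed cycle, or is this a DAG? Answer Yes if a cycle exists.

DFS with white/gray/black marking, starting from L:
L gray
  Q gray
    D gray
    D black
  Q black
  O gray
  O black
L black
E gray
  I gray
    I→L: L black — skip
  I black
  J gray
    G gray
      G→D: D black — skip
      F gray
        N gray
          N→G: G is gray → back edge
Back edge found, so a cycle exists: G → F → N → G.

Yes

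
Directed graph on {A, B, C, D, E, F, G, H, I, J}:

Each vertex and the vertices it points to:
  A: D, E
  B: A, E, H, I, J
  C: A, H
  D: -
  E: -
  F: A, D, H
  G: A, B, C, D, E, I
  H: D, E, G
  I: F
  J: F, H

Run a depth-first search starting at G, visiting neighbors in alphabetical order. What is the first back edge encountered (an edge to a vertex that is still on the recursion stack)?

H→G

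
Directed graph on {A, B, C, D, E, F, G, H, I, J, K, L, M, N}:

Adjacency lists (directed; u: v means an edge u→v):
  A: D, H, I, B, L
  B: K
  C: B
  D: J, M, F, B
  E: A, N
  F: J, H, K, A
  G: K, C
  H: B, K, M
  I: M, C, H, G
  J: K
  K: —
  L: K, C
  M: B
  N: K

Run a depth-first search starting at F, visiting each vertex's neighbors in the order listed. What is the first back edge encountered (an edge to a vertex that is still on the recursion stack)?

D→F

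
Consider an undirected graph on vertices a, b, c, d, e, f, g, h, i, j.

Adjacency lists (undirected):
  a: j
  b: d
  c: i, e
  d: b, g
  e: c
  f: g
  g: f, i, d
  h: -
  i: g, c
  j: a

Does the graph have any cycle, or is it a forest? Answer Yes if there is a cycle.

No

DFS, tracking each vertex's parent; an edge to a visited non-parent vertex closes a cycle.
Start from a:
visit a (parent –)
  visit j (parent a)
    j–a: parent, skip
visit b (parent –)
  visit d (parent b)
    d–b: parent, skip
    visit g (parent d)
      visit f (parent g)
        f–g: parent, skip
      visit i (parent g)
        i–g: parent, skip
        visit c (parent i)
          c–i: parent, skip
          visit e (parent c)
            e–c: parent, skip
      g–d: parent, skip
visit h (parent –)
No non-parent visited neighbor found — the graph is a forest.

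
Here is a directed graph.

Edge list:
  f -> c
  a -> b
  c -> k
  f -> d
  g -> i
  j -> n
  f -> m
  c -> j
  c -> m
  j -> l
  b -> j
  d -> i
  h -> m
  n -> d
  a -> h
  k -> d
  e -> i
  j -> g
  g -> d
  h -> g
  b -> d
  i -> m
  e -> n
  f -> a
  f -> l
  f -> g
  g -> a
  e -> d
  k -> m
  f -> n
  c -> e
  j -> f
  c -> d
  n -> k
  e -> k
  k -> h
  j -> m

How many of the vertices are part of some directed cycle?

10

A vertex is on a directed cycle iff it belongs to a strongly connected component of size ≥ 2 (or has a self-loop).
The vertices on cycles are {a, b, c, e, f, g, h, j, k, n} — 10 in total.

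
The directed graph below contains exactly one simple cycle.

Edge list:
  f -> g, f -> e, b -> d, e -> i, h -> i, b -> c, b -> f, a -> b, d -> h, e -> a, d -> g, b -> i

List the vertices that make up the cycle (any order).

DFS with gray/black marking from b:
b gray
  d gray
    g gray
    g black
    h gray
      i gray
      i black
    h black
  d black
  c gray
  c black
  b→i: i black — skip
  f gray
    e gray
      e→i: i black — skip
      a gray
        a→b: b is gray → back edge
Back edge closes the cycle b → f → e → a → b; its vertices are {a, b, e, f}.

a, b, e, f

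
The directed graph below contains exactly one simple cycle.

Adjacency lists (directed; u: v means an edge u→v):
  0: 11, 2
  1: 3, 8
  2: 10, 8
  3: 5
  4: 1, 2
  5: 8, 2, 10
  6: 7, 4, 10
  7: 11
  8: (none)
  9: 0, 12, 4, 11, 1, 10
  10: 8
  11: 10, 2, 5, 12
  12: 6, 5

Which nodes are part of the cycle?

6, 7, 11, 12

DFS with gray/black marking from 12:
12 gray
  6 gray
    7 gray
      11 gray
        10 gray
          8 gray
          8 black
        10 black
        2 gray
          2→10: 10 black — skip
          2→8: 8 black — skip
        2 black
        5 gray
          5→8: 8 black — skip
          5→2: 2 black — skip
          5→10: 10 black — skip
        5 black
        11→12: 12 is gray → back edge
Back edge closes the cycle 12 → 6 → 7 → 11 → 12; its vertices are {6, 7, 11, 12}.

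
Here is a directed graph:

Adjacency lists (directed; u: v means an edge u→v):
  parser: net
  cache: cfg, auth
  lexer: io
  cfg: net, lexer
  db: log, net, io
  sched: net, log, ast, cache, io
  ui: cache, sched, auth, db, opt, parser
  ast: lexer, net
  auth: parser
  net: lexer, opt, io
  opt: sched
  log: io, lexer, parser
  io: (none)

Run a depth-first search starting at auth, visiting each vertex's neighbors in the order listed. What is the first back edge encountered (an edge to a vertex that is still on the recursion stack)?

sched→net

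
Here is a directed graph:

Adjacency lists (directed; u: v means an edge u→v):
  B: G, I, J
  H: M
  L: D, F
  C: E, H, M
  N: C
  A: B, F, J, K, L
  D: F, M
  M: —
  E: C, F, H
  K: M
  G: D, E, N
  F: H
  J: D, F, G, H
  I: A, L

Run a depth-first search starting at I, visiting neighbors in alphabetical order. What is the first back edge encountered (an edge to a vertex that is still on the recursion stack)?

DFS from I (visiting neighbors in alphabetical order); mark gray on enter, black on exit:
I gray
  A gray
    B gray
      G gray
        D gray
          F gray
            H gray
              M gray
              M black
            H black
          F black
          D→M: M black — skip
        D black
        E gray
          C gray
            C→E: E is gray → back edge
First back edge: C → E.

C->E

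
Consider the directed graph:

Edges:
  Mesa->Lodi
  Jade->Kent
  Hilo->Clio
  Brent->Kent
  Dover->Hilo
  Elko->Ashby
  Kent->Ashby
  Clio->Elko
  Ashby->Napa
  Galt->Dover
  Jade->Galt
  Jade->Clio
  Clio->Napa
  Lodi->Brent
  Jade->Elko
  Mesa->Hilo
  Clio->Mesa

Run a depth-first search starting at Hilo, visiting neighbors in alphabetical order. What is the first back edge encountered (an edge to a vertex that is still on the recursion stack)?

Mesa→Hilo

DFS from Hilo (visiting neighbors in alphabetical order); mark gray on enter, black on exit:
Hilo gray
  Clio gray
    Elko gray
      Ashby gray
        Napa gray
        Napa black
      Ashby black
    Elko black
    Mesa gray
      Mesa→Hilo: Hilo is gray → back edge
First back edge: Mesa → Hilo.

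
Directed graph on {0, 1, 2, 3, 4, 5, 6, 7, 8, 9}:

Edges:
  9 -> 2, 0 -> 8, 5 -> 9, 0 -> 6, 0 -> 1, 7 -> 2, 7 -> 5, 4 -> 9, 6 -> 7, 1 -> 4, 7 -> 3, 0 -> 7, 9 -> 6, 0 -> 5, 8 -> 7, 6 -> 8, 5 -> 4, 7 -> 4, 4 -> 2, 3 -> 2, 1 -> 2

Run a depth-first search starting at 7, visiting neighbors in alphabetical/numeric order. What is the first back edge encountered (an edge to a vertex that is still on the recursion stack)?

DFS from 7 (visiting neighbors in alphabetical/numeric order); mark gray on enter, black on exit:
7 gray
  2 gray
  2 black
  3 gray
    3→2: 2 black — skip
  3 black
  4 gray
    4→2: 2 black — skip
    9 gray
      9→2: 2 black — skip
      6 gray
        6→7: 7 is gray → back edge
First back edge: 6 → 7.

6->7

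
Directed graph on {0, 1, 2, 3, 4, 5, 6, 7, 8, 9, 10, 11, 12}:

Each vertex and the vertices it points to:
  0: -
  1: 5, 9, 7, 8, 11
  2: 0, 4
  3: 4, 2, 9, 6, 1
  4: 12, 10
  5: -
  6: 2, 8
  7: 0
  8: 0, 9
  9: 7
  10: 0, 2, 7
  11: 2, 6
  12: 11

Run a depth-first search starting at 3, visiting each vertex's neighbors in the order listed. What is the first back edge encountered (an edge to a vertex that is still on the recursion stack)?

DFS from 3 (visiting each vertex's neighbors in the order listed); mark gray on enter, black on exit:
3 gray
  4 gray
    12 gray
      11 gray
        2 gray
          0 gray
          0 black
          2→4: 4 is gray → back edge
First back edge: 2 → 4.

2→4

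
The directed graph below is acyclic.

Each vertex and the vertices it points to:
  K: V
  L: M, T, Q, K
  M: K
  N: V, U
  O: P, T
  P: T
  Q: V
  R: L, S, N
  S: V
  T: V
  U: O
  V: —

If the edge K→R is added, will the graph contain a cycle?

Yes

Adding K→R creates a cycle iff R can already reach K.
Path from R: R → L → K.
So R → … → K → R is a cycle.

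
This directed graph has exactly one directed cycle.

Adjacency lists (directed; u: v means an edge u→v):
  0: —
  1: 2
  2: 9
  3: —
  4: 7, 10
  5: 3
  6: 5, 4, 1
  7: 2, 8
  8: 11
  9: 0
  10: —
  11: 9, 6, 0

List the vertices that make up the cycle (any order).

DFS with gray/black marking from 11:
11 gray
  9 gray
    0 gray
    0 black
  9 black
  6 gray
    5 gray
      3 gray
      3 black
    5 black
    4 gray
      7 gray
        2 gray
          2→9: 9 black — skip
        2 black
        8 gray
          8→11: 11 is gray → back edge
Back edge closes the cycle 11 → 6 → 4 → 7 → 8 → 11; its vertices are {4, 6, 7, 8, 11}.

4, 6, 7, 8, 11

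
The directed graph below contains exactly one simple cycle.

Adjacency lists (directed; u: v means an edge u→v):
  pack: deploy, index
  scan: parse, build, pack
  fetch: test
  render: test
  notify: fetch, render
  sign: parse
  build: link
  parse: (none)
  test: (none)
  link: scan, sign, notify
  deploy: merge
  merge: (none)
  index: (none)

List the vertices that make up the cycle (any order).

DFS with gray/black marking from scan:
scan gray
  parse gray
  parse black
  build gray
    link gray
      link→scan: scan is gray → back edge
Back edge closes the cycle scan → build → link → scan; its vertices are {link, scan, build}.

link, scan, build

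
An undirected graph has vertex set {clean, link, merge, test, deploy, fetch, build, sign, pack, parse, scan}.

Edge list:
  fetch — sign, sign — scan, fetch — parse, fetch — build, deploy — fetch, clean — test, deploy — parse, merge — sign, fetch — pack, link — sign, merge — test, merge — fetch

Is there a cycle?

DFS, tracking each vertex's parent; an edge to a visited non-parent vertex closes a cycle.
Start from scan:
visit scan (parent –)
  visit sign (parent scan)
    sign–scan: parent, skip
    visit link (parent sign)
      link–sign: parent, skip
    visit merge (parent sign)
      merge–sign: parent, skip
      visit fetch (parent merge)
        visit parse (parent fetch)
          visit deploy (parent parse)
            deploy–parse: parent, skip
            deploy–fetch: fetch visited and ≠ parent → cycle
Cycle: fetch – parse – deploy – fetch.

Yes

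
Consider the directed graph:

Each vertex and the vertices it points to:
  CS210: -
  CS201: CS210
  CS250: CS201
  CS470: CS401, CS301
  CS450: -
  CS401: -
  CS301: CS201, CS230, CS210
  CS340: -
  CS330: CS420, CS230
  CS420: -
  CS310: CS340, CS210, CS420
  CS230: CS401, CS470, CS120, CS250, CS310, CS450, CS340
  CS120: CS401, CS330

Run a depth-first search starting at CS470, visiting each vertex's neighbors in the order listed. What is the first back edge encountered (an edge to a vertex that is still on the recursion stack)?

CS230→CS470

DFS from CS470 (visiting each vertex's neighbors in the order listed); mark gray on enter, black on exit:
CS470 gray
  CS401 gray
  CS401 black
  CS301 gray
    CS201 gray
      CS210 gray
      CS210 black
    CS201 black
    CS230 gray
      CS230→CS401: CS401 black — skip
      CS230→CS470: CS470 is gray → back edge
First back edge: CS230 → CS470.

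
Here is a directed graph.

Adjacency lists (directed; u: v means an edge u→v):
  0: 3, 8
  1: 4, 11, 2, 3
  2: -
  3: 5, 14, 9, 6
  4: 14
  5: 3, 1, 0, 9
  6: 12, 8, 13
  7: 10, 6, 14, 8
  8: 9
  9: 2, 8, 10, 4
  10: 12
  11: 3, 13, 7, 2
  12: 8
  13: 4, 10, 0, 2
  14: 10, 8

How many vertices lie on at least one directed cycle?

A vertex is on a directed cycle iff it belongs to a strongly connected component of size ≥ 2 (or has a self-loop).
The vertices on cycles are {0, 1, 3, 4, 5, 6, 7, 8, 9, 10, 11, 12, 13, 14} — 14 in total.

14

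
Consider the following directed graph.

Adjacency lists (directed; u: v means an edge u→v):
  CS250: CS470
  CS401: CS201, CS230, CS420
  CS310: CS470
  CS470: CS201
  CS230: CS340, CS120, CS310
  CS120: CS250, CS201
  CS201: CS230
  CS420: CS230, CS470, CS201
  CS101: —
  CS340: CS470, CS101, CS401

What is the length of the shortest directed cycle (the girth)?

3

For each vertex v, BFS finds the shortest path from v back to v.
The shortest such closed walk is CS230 → CS340 → CS401 → CS230, length 3.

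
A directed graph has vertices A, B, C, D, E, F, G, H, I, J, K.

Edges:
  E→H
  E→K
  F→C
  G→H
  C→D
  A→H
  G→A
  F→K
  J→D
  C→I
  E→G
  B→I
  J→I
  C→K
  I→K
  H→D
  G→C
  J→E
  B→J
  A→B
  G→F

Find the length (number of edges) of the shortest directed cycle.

For each vertex v, BFS finds the shortest path from v back to v.
The shortest such closed walk is G → A → B → J → E → G, length 5.

5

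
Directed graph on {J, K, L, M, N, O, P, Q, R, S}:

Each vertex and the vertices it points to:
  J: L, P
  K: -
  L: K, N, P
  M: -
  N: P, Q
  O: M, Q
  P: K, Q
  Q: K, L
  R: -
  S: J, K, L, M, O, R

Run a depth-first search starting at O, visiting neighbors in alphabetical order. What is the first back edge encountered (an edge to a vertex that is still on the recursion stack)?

DFS from O (visiting neighbors in alphabetical order); mark gray on enter, black on exit:
O gray
  M gray
  M black
  Q gray
    K gray
    K black
    L gray
      L→K: K black — skip
      N gray
        P gray
          P→K: K black — skip
          P→Q: Q is gray → back edge
First back edge: P → Q.

P->Q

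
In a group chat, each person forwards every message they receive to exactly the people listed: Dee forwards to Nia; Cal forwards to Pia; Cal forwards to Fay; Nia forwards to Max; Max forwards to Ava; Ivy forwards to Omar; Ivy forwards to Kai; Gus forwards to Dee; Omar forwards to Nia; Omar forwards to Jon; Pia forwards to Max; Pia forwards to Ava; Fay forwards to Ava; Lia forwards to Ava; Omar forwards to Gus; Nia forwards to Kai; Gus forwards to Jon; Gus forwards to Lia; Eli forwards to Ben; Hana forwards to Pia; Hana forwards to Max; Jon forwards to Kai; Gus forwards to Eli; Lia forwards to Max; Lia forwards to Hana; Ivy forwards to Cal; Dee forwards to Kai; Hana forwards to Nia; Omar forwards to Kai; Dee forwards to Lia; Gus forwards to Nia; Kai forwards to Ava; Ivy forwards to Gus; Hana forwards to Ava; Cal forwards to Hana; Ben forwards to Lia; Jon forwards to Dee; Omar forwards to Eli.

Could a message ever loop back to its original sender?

No

DFS with white/gray/black marking, starting from Cal:
Cal gray
  Hana gray
    Ava gray
    Ava black
    Nia gray
      Kai gray
        Kai→Ava: Ava black — skip
      Kai black
      Max gray
        Max→Ava: Ava black — skip
      Max black
    Nia black
    Hana→Max: Max black — skip
    Pia gray
      Pia→Ava: Ava black — skip
      Pia→Max: Max black — skip
    Pia black
  Hana black
  Cal→Pia: Pia black — skip
  Fay gray
    Fay→Ava: Ava black — skip
  Fay black
Cal black
Jon gray
  Jon→Kai: Kai black — skip
  Dee gray
    Dee→Kai: Kai black — skip
    Dee→Nia: Nia black — skip
    Lia gray
      Lia→Max: Max black — skip
      Lia→Hana: Hana black — skip
      Lia→Ava: Ava black — skip
    Lia black
  Dee black
Jon black
Omar gray
  Omar→Kai: Kai black — skip
  Gus gray
    Gus→Jon: Jon black — skip
    Eli gray
      Ben gray
        Ben→Lia: Lia black — skip
      Ben black
    Eli black
    Gus→Nia: Nia black — skip
    Gus→Dee: Dee black — skip
    Gus→Lia: Lia black — skip
  Gus black
  Omar→Jon: Jon black — skip
  Omar→Eli: Eli black — skip
  Omar→Nia: Nia black — skip
Omar black
Ivy gray
  Ivy→Kai: Kai black — skip
  Ivy→Omar: Omar black — skip
  Ivy→Cal: Cal black — skip
  Ivy→Gus: Gus black — skip
Ivy black
Every edge goes to a white or black vertex — no back edge, so the graph is acyclic.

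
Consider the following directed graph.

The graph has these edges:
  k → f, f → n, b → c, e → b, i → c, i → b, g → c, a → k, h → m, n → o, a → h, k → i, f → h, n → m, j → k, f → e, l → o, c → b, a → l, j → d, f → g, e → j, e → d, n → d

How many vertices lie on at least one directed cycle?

6

A vertex is on a directed cycle iff it belongs to a strongly connected component of size ≥ 2 (or has a self-loop).
The vertices on cycles are {b, c, e, f, j, k} — 6 in total.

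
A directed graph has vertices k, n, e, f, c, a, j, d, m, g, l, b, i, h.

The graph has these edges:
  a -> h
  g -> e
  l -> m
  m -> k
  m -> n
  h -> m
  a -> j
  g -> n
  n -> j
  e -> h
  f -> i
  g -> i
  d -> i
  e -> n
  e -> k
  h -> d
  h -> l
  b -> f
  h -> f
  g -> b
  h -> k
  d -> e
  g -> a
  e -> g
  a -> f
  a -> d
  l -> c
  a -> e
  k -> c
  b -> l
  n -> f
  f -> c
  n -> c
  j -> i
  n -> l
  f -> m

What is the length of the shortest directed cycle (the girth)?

For each vertex v, BFS finds the shortest path from v back to v.
The shortest such closed walk is g → e → g, length 2.

2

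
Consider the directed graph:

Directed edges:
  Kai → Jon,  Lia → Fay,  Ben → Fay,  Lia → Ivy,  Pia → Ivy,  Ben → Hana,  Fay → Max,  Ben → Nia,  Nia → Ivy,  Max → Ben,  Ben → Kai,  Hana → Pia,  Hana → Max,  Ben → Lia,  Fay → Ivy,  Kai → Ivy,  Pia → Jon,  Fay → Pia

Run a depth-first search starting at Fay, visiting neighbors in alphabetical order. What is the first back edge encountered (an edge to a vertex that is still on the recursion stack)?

Ben->Fay

DFS from Fay (visiting neighbors in alphabetical order); mark gray on enter, black on exit:
Fay gray
  Ivy gray
  Ivy black
  Max gray
    Ben gray
      Ben→Fay: Fay is gray → back edge
First back edge: Ben → Fay.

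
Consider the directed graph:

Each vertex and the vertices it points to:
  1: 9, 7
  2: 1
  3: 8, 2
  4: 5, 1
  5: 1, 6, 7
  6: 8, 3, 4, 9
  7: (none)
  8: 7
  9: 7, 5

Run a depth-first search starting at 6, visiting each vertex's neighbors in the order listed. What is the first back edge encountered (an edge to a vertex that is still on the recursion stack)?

DFS from 6 (visiting each vertex's neighbors in the order listed); mark gray on enter, black on exit:
6 gray
  8 gray
    7 gray
    7 black
  8 black
  3 gray
    3→8: 8 black — skip
    2 gray
      1 gray
        9 gray
          9→7: 7 black — skip
          5 gray
            5→1: 1 is gray → back edge
First back edge: 5 → 1.

5→1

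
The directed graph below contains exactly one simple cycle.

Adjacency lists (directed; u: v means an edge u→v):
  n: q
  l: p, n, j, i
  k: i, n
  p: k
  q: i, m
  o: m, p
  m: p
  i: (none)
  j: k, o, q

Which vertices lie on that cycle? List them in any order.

DFS with gray/black marking from k:
k gray
  i gray
  i black
  n gray
    q gray
      q→i: i black — skip
      m gray
        p gray
          p→k: k is gray → back edge
Back edge closes the cycle k → n → q → m → p → k; its vertices are {k, m, n, p, q}.

k, m, n, p, q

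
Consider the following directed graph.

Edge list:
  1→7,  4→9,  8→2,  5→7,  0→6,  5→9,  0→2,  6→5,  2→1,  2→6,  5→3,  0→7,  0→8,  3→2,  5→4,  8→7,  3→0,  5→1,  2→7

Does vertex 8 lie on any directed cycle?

8 is on a cycle iff 8 can reach itself via ≥1 edge.
8 → 2 → 6 → 5 → 3 → 0 → 8 — yes.

Yes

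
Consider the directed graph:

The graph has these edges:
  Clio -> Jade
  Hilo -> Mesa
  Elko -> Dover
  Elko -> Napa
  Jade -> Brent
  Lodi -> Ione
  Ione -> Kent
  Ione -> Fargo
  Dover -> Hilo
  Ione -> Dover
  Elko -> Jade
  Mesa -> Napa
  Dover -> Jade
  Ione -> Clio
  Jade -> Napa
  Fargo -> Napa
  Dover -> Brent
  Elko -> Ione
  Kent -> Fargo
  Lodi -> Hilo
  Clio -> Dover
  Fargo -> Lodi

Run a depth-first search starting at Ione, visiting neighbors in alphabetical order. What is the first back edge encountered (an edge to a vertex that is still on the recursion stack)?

Lodi→Ione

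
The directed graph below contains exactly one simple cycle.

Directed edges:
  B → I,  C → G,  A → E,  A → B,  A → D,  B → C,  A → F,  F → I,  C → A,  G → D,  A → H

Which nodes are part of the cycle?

DFS with gray/black marking from C:
C gray
  G gray
    D gray
    D black
  G black
  A gray
    A→D: D black — skip
    H gray
    H black
    B gray
      I gray
      I black
      B→C: C is gray → back edge
Back edge closes the cycle C → A → B → C; its vertices are {A, B, C}.

A, B, C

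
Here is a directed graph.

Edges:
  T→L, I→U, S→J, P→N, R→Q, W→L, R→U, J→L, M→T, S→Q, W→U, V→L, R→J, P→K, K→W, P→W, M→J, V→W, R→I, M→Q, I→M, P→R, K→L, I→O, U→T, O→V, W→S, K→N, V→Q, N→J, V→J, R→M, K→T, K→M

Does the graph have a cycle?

DFS with white/gray/black marking, starting from Q:
Q gray
Q black
I gray
  O gray
    V gray
      L gray
      L black
      V→Q: Q black — skip
      W gray
        U gray
          T gray
            T→L: L black — skip
          T black
        U black
        W→L: L black — skip
        S gray
          J gray
            J→L: L black — skip
          J black
          S→Q: Q black — skip
        S black
      W black
      V→J: J black — skip
    V black
  O black
  M gray
    M→T: T black — skip
    M→J: J black — skip
    M→Q: Q black — skip
  M black
  I→U: U black — skip
I black
K gray
  K→T: T black — skip
  N gray
    N→J: J black — skip
  N black
  K→W: W black — skip
  K→L: L black — skip
  K→M: M black — skip
K black
P gray
  R gray
    R→U: U black — skip
    R→J: J black — skip
    R→Q: Q black — skip
    R→I: I black — skip
    R→M: M black — skip
  R black
  P→W: W black — skip
  P→K: K black — skip
  P→N: N black — skip
P black
Every edge goes to a white or black vertex — no back edge, so the graph is acyclic.

No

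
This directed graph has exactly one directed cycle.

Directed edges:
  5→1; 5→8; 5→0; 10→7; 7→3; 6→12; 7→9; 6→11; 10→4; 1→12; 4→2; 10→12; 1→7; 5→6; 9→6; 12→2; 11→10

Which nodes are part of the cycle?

DFS with gray/black marking from 6:
6 gray
  11 gray
    10 gray
      7 gray
        3 gray
        3 black
        9 gray
          9→6: 6 is gray → back edge
Back edge closes the cycle 6 → 11 → 10 → 7 → 9 → 6; its vertices are {6, 7, 9, 10, 11}.

6, 7, 9, 10, 11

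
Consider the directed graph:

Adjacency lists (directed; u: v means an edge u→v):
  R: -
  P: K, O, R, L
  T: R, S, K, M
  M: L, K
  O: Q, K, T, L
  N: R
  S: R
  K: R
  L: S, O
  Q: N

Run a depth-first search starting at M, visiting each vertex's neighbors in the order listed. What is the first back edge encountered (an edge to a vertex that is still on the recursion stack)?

DFS from M (visiting each vertex's neighbors in the order listed); mark gray on enter, black on exit:
M gray
  L gray
    S gray
      R gray
      R black
    S black
    O gray
      Q gray
        N gray
          N→R: R black — skip
        N black
      Q black
      K gray
        K→R: R black — skip
      K black
      T gray
        T→R: R black — skip
        T→S: S black — skip
        T→K: K black — skip
        T→M: M is gray → back edge
First back edge: T → M.

T->M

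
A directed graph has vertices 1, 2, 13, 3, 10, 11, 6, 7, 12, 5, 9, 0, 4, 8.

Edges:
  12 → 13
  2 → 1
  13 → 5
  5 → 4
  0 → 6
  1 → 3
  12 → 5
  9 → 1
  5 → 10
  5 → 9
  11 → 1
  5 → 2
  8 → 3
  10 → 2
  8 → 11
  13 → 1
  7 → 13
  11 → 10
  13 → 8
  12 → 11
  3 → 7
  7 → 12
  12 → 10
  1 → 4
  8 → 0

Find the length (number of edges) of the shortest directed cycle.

For each vertex v, BFS finds the shortest path from v back to v.
The shortest such closed walk is 8 → 3 → 7 → 13 → 8, length 4.

4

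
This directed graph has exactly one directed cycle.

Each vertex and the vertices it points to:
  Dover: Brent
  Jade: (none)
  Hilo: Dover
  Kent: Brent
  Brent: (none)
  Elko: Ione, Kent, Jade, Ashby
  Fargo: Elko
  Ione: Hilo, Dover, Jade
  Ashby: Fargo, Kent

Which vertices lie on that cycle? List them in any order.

DFS with gray/black marking from Elko:
Elko gray
  Ione gray
    Hilo gray
      Dover gray
        Brent gray
        Brent black
      Dover black
    Hilo black
    Ione→Dover: Dover black — skip
    Jade gray
    Jade black
  Ione black
  Kent gray
    Kent→Brent: Brent black — skip
  Kent black
  Elko→Jade: Jade black — skip
  Ashby gray
    Fargo gray
      Fargo→Elko: Elko is gray → back edge
Back edge closes the cycle Elko → Ashby → Fargo → Elko; its vertices are {Elko, Ashby, Fargo}.

Elko, Ashby, Fargo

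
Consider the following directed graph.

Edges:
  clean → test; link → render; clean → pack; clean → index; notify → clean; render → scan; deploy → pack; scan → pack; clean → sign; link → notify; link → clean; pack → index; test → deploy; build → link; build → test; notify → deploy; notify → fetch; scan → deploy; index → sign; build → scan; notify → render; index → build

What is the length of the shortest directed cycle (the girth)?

For each vertex v, BFS finds the shortest path from v back to v.
The shortest such closed walk is link → clean → index → build → link, length 4.

4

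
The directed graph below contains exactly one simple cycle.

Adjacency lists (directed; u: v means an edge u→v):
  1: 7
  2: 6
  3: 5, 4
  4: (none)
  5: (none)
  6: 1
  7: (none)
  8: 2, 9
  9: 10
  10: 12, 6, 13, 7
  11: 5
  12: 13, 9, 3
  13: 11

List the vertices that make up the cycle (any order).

DFS with gray/black marking from 9:
9 gray
  10 gray
    12 gray
      13 gray
        11 gray
          5 gray
          5 black
        11 black
      13 black
      12→9: 9 is gray → back edge
Back edge closes the cycle 9 → 10 → 12 → 9; its vertices are {9, 10, 12}.

9, 10, 12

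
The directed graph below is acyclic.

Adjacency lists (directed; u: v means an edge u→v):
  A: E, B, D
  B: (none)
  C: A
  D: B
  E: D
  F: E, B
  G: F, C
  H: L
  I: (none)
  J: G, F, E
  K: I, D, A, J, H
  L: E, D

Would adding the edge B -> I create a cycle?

Adding B→I creates a cycle iff I can already reach B.
Explore from I: no path reaches B. The graph stays acyclic.

No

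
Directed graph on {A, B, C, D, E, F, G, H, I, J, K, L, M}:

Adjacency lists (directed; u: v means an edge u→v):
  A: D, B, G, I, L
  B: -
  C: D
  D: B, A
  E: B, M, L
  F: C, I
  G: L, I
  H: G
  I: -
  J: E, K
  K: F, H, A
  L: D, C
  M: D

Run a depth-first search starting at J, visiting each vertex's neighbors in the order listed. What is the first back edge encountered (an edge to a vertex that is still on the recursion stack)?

A->D

DFS from J (visiting each vertex's neighbors in the order listed); mark gray on enter, black on exit:
J gray
  E gray
    B gray
    B black
    M gray
      D gray
        D→B: B black — skip
        A gray
          A→D: D is gray → back edge
First back edge: A → D.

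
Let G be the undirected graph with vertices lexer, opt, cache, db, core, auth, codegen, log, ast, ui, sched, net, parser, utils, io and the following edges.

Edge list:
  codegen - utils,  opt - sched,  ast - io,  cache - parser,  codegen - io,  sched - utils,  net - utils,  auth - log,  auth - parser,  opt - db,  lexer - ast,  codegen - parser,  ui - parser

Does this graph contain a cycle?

No

DFS, tracking each vertex's parent; an edge to a visited non-parent vertex closes a cycle.
Start from parser:
visit parser (parent –)
  visit codegen (parent parser)
    codegen–parser: parent, skip
    visit io (parent codegen)
      io–codegen: parent, skip
      visit ast (parent io)
        ast–io: parent, skip
        visit lexer (parent ast)
          lexer–ast: parent, skip
    visit utils (parent codegen)
      visit sched (parent utils)
        sched–utils: parent, skip
        visit opt (parent sched)
          opt–sched: parent, skip
          visit db (parent opt)
            db–opt: parent, skip
      utils–codegen: parent, skip
      visit net (parent utils)
        net–utils: parent, skip
  visit cache (parent parser)
    cache–parser: parent, skip
  visit auth (parent parser)
    visit log (parent auth)
      log–auth: parent, skip
    auth–parser: parent, skip
  visit ui (parent parser)
    ui–parser: parent, skip
visit core (parent –)
No non-parent visited neighbor found — the graph is a forest.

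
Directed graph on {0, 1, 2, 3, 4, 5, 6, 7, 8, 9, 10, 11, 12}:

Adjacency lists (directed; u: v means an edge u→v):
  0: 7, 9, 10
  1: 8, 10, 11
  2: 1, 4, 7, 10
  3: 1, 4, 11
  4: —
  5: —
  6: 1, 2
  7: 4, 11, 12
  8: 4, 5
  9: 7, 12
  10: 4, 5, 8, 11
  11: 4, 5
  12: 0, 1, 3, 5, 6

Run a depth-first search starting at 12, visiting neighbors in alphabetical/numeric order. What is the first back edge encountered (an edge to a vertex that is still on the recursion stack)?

DFS from 12 (visiting neighbors in alphabetical/numeric order); mark gray on enter, black on exit:
12 gray
  0 gray
    7 gray
      4 gray
      4 black
      11 gray
        11→4: 4 black — skip
        5 gray
        5 black
      11 black
      7→12: 12 is gray → back edge
First back edge: 7 → 12.

7→12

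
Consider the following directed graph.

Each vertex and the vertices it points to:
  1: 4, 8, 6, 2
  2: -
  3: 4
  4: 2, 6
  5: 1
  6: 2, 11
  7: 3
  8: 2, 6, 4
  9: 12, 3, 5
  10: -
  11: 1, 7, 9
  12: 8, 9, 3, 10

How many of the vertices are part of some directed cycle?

10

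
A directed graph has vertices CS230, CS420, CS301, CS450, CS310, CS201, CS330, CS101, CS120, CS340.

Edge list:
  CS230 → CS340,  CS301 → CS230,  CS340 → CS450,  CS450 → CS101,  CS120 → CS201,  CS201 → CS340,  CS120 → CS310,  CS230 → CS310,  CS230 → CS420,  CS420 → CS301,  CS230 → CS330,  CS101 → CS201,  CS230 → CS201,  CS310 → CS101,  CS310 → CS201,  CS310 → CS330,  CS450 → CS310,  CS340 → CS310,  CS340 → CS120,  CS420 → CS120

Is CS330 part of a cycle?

CS330 lies on a cycle iff there is a path from CS330 back to itself.
Exploring from CS330, it never reaches itself; equivalently, its strongly connected component is a singleton.

No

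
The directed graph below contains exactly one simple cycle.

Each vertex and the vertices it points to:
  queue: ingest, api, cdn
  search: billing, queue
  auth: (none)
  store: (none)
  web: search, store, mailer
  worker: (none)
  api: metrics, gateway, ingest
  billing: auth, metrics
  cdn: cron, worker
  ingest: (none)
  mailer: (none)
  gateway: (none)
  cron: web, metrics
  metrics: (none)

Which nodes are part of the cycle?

cdn, web, cron, queue, search

DFS with gray/black marking from web:
web gray
  search gray
    billing gray
      auth gray
      auth black
      metrics gray
      metrics black
    billing black
    queue gray
      ingest gray
      ingest black
      api gray
        api→metrics: metrics black — skip
        gateway gray
        gateway black
        api→ingest: ingest black — skip
      api black
      cdn gray
        cron gray
          cron→web: web is gray → back edge
Back edge closes the cycle web → search → queue → cdn → cron → web; its vertices are {cdn, web, cron, queue, search}.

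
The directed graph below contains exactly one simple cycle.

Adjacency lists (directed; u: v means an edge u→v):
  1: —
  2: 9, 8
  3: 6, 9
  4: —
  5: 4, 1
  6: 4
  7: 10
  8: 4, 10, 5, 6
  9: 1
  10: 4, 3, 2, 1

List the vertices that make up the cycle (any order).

DFS with gray/black marking from 10:
10 gray
  4 gray
  4 black
  3 gray
    6 gray
      6→4: 4 black — skip
    6 black
    9 gray
      1 gray
      1 black
    9 black
  3 black
  2 gray
    2→9: 9 black — skip
    8 gray
      8→4: 4 black — skip
      8→10: 10 is gray → back edge
Back edge closes the cycle 10 → 2 → 8 → 10; its vertices are {2, 8, 10}.

2, 8, 10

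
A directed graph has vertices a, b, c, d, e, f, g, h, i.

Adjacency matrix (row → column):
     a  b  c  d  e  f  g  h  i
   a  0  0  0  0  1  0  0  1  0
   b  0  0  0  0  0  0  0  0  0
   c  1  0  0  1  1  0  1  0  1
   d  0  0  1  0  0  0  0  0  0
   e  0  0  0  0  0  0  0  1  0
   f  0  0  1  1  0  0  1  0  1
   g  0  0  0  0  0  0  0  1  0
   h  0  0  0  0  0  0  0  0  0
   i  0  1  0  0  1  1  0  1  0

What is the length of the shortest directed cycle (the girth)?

2

For each vertex v, BFS finds the shortest path from v back to v.
The shortest such closed walk is f → i → f, length 2.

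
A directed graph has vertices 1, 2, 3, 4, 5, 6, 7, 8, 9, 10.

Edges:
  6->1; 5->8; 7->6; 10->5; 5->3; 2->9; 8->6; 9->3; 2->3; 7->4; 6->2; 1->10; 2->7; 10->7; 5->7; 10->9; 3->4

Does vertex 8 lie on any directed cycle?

Yes

8 is on a cycle iff 8 can reach itself via ≥1 edge.
8 → 6 → 1 → 10 → 5 → 8 — yes.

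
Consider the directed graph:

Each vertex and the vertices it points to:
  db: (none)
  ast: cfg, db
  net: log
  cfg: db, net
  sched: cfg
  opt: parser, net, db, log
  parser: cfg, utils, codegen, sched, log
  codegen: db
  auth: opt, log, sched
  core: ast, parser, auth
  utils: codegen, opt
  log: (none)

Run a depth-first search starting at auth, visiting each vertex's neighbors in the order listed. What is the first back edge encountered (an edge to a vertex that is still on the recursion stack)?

DFS from auth (visiting each vertex's neighbors in the order listed); mark gray on enter, black on exit:
auth gray
  opt gray
    parser gray
      cfg gray
        db gray
        db black
        net gray
          log gray
          log black
        net black
      cfg black
      utils gray
        codegen gray
          codegen→db: db black — skip
        codegen black
        utils→opt: opt is gray → back edge
First back edge: utils → opt.

utils->opt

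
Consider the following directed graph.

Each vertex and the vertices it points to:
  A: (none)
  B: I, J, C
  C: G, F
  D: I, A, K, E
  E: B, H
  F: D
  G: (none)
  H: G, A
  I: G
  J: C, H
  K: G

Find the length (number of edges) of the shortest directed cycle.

5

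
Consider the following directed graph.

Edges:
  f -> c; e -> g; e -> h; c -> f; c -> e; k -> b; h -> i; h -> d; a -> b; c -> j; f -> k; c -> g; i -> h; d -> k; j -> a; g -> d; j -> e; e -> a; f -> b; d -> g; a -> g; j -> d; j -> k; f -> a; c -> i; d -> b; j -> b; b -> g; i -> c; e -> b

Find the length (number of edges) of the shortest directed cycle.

2

For each vertex v, BFS finds the shortest path from v back to v.
The shortest such closed walk is c → i → c, length 2.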